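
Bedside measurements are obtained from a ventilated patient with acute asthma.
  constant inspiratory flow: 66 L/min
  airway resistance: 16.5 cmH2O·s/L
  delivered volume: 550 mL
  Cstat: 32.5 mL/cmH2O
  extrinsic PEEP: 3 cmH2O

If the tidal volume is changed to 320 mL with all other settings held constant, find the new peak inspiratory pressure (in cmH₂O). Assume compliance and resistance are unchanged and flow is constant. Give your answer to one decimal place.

31.0

Flow: 66 L/min ÷ 60 = 1.1 L/s.
PIP = Vt/C + R·V̇ + PEEP (constant-flow equation of motion).
Only the elastic term changes: ΔPIP = ΔVt / C = (320 − 550) / 32.5 = -7.077 cmH2O.
Original PIP = 550/32.5 + 16.5×1.1 + 3 = 38.073 cmH2O; new PIP = 38.073 + (-7.077) = 30.996 cmH2O.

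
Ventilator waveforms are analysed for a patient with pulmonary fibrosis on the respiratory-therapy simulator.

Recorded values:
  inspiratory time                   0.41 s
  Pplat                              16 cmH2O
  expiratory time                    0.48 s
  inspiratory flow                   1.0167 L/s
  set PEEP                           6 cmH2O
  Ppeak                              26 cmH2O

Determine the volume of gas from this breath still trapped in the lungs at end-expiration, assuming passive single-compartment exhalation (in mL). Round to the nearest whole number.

Vt = flow × Ti = 1.0167 L/s × 0.41 s × 1000 mL/L = 416.85 mL.
R = (PIP − Pplat)/V̇ = (26 − 16) / 1.0167 = 10.0/1.0167 = 9.836 cmH2O·s/L.
C = Vt/(Pplat − PEEP) = 416.85 / (16 − 6) = 416.85/10.0 = 41.685 mL/cmH2O.
τ = R × C = 9.836 × 0.04169 L/cmH2O = 0.4101 s.
Fraction remaining = e^(−Te/τ) = e^(−0.48/0.4101) = 0.3102.
Trapped volume = 416.85 × 0.3102 = 129.31 mL.

129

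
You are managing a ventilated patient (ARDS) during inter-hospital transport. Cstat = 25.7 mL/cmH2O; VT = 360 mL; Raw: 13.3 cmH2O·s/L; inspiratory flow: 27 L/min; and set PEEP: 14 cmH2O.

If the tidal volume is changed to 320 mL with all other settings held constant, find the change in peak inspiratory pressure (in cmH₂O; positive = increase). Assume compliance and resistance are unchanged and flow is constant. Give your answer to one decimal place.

PIP = Vt/C + R·V̇ + PEEP (constant-flow equation of motion).
Only the elastic term changes: ΔPIP = ΔVt / C = (320 − 360) / 25.7 = -1.556 cmH2O.

-1.6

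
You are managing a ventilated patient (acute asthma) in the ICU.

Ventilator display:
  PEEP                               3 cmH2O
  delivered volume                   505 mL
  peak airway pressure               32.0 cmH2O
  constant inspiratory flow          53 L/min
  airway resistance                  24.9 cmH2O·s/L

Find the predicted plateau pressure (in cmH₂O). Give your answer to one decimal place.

10.0

Flow: 53 L/min ÷ 60 = 0.8833 L/s.
Pplat = PIP − Raw × flow = 32.0 − 24.9 × 0.8833 = 32.0 − 21.994 = 10.006 cmH2O.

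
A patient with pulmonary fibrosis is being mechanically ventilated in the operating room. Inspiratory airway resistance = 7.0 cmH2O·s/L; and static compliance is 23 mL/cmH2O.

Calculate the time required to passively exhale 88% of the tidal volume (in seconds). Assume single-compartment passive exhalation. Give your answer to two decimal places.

0.34

τ = R × C = 7.0 × 23 mL/cmH2O = 7.0 × 0.023 L/cmH2O = 0.161 s.
Exhaled fraction f = 1 − e^(−t/τ) → t = −τ·ln(1 − f) = −0.161·ln(0.12) = 0.3414 s.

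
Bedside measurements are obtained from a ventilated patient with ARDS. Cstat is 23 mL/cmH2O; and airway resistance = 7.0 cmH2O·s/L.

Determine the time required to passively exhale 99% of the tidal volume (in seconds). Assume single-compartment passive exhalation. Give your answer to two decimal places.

0.74

τ = R × C = 7.0 × 23 mL/cmH2O = 7.0 × 0.023 L/cmH2O = 0.161 s.
Exhaled fraction f = 1 − e^(−t/τ) → t = −τ·ln(1 − f) = −0.161·ln(0.01) = 0.7414 s.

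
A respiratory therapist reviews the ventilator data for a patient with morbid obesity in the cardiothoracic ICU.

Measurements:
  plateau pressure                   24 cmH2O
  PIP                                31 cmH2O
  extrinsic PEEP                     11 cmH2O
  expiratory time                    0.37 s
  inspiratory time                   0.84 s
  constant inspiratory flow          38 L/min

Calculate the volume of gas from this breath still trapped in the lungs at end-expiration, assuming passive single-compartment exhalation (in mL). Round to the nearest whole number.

Flow: 38 L/min ÷ 60 = 0.6333 L/s.
Vt = flow × Ti = 0.6333 L/s × 0.84 s × 1000 mL/L = 531.97 mL.
R = (PIP − Pplat)/V̇ = (31 − 24) / 0.6333 = 7.0/0.6333 = 11.053 cmH2O·s/L.
C = Vt/(Pplat − PEEP) = 531.97 / (24 − 11) = 531.97/13.0 = 40.921 mL/cmH2O.
τ = R × C = 11.053 × 0.04092 L/cmH2O = 0.4523 s.
Fraction remaining = e^(−Te/τ) = e^(−0.37/0.4523) = 0.4413.
Trapped volume = 531.97 × 0.4413 = 234.76 mL.

235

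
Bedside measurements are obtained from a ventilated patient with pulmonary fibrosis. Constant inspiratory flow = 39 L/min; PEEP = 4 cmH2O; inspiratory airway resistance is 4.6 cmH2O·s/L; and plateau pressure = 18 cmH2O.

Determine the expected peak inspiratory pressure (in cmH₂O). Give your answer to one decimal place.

Flow: 39 L/min ÷ 60 = 0.65 L/s.
PIP = Pplat + Raw × flow = 18 + 4.6 × 0.65 = 18 + 2.99 = 20.99 cmH2O.

21.0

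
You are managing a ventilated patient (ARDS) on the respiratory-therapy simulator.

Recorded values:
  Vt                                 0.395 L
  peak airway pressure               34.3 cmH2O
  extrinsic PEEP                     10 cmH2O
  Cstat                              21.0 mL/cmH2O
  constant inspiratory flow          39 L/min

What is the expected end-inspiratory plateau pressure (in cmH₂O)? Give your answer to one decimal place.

28.8

Pplat = PEEP + Vt / Cstat = 10 + 395 / 21.0 = 10 + 18.81 = 28.81 cmH2O.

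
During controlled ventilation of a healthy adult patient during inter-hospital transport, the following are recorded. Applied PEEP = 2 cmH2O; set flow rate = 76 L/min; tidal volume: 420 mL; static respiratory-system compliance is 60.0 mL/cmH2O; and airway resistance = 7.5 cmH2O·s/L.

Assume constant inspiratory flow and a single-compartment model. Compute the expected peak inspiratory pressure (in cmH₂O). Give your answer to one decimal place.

18.5

Flow: 76 L/min ÷ 60 = 1.2667 L/s.
Equation of motion (constant flow): PIP = Vt/C + R·V̇ + PEEP.
PIP = 420/60.0 + 7.5×1.2667 + 2 = 7.0 + 9.5 + 2 = 18.5 cmH2O.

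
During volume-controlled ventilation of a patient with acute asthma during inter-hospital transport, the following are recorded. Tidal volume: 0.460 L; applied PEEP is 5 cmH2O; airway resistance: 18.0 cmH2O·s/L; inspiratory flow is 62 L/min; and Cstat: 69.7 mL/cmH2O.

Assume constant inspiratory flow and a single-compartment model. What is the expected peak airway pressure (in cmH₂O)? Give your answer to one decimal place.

30.2

Flow: 62 L/min ÷ 60 = 1.0333 L/s.
Equation of motion (constant flow): PIP = Vt/C + R·V̇ + PEEP.
PIP = 460/69.7 + 18.0×1.0333 + 5 = 6.6 + 18.599 + 5 = 30.199 cmH2O.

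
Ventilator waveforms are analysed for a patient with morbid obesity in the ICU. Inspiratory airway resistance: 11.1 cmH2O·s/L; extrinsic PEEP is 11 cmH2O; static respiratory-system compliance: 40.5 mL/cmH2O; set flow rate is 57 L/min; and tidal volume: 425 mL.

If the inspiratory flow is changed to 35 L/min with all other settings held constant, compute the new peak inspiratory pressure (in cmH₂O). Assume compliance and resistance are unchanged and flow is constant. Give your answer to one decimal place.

28.0

Flow: 57 L/min ÷ 60 = 0.95 L/s.
New flow: 35 L/min ÷ 60 = 0.5833 L/s.
PIP = Vt/C + R·V̇ + PEEP (constant-flow equation of motion).
Only the resistive term changes: ΔPIP = R × ΔV̇ = 11.1 × (0.5833 − 0.95) = 11.1 × -0.3667 = -4.07 cmH2O.
Original PIP = 425/40.5 + 11.1×0.95 + 11 = 32.039 cmH2O; new PIP = 32.039 + (-4.07) = 27.969 cmH2O.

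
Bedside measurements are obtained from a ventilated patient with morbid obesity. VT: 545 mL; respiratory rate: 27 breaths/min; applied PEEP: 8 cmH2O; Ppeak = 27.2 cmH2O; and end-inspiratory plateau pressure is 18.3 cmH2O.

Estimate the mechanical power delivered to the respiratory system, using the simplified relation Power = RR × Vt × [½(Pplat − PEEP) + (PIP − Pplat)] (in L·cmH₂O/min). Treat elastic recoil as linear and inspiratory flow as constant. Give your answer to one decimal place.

206.7

Per-breath work = Vt × [½(Pplat−PEEP) + (PIP−Pplat)] = 0.545 × [0.5×10.3 + 8.9] = 0.545 × 14.05 = 7.657 L·cmH2O.
Power = 27 × 7.657 = 206.74 L·cmH2O/min.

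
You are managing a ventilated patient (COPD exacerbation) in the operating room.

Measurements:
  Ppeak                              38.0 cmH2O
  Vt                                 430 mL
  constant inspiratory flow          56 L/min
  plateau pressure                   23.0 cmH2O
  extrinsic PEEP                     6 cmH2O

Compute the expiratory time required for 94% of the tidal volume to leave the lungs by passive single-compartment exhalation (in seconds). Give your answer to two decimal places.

Flow: 56 L/min ÷ 60 = 0.9333 L/s.
R = (PIP − Pplat)/V̇ = (38.0 − 23.0) / 0.9333 = 15.0/0.9333 = 16.072 cmH2O·s/L.
C = Vt/(Pplat − PEEP) = 430.0 / (23.0 − 6) = 430.0/17.0 = 25.294 mL/cmH2O.
τ = R × C = 16.072 × 0.02529 L/cmH2O = 0.4065 s.
t = −τ·ln(1 − 0.94) = −0.4065·ln(0.06) = 1.144 s.

1.14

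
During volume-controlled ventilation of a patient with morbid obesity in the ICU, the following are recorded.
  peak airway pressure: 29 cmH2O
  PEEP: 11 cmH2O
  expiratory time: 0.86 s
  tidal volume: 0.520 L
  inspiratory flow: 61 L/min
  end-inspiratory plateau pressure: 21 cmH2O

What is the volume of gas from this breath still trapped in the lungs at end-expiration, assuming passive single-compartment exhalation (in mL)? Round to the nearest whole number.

Flow: 61 L/min ÷ 60 = 1.0167 L/s.
R = (PIP − Pplat)/V̇ = (29 − 21) / 1.0167 = 8.0/1.0167 = 7.869 cmH2O·s/L.
C = Vt/(Pplat − PEEP) = 520.0 / (21 − 11) = 520.0/10.0 = 52.0 mL/cmH2O.
τ = R × C = 7.869 × 0.052 L/cmH2O = 0.4092 s.
Fraction remaining = e^(−Te/τ) = e^(−0.86/0.4092) = 0.1223.
Trapped volume = 520.0 × 0.1223 = 63.596 mL.

64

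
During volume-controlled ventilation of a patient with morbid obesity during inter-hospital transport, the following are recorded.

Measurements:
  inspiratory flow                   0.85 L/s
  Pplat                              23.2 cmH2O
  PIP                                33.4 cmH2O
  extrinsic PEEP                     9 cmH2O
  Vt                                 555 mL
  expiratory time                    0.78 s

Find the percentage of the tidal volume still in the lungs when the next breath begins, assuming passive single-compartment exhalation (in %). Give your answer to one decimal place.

R = (PIP − Pplat)/V̇ = (33.4 − 23.2) / 0.85 = 10.2/0.85 = 12.0 cmH2O·s/L.
C = Vt/(Pplat − PEEP) = 555.0 / (23.2 − 9) = 555.0/14.2 = 39.085 mL/cmH2O.
τ = R × C = 12.0 × 0.03909 L/cmH2O = 0.4691 s.
Fraction remaining at end-expiration = e^(−Te/τ) = e^(−0.78/0.4691) = 0.1896 → 18.96%.

19.0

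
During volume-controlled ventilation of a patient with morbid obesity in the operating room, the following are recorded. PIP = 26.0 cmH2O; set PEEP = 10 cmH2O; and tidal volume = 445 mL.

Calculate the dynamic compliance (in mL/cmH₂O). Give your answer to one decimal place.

Dynamic compliance = Vt / (PIP − PEEP) = 445 / (26.0 − 10) = 445 / 16.0 = 27.813 mL/cmH2O.

27.8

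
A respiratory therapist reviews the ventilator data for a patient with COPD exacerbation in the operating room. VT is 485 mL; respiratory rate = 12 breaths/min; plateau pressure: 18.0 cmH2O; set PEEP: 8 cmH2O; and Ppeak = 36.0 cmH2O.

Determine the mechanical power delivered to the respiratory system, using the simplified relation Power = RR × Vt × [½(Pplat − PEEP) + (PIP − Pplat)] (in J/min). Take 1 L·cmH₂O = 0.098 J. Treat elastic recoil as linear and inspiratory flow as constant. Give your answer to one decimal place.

13.1

Per-breath work = Vt × [½(Pplat−PEEP) + (PIP−Pplat)] = 0.485 × [0.5×10.0 + 18.0] = 0.485 × 23.0 = 11.155 L·cmH2O.
Power = 12 × 11.155 = 133.86 L·cmH2O/min.
× 0.098 J/(L·cmH2O) → 13.118 J/min.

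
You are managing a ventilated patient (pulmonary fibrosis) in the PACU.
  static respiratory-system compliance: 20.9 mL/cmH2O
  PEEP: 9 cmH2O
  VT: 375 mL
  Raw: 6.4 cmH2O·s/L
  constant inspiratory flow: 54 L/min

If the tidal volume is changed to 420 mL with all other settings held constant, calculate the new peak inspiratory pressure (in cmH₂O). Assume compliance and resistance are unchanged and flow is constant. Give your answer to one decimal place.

Flow: 54 L/min ÷ 60 = 0.9 L/s.
PIP = Vt/C + R·V̇ + PEEP (constant-flow equation of motion).
Only the elastic term changes: ΔPIP = ΔVt / C = (420 − 375) / 20.9 = 2.153 cmH2O.
Original PIP = 375/20.9 + 6.4×0.9 + 9 = 32.703 cmH2O; new PIP = 32.703 + (2.153) = 34.856 cmH2O.

34.9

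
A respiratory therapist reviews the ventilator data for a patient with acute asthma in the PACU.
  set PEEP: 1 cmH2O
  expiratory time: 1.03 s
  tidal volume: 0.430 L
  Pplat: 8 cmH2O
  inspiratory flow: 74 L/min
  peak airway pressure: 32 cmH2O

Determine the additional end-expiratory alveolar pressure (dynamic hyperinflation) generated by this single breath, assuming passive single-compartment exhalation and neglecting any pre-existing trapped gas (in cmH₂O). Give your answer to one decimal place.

3.0

Flow: 74 L/min ÷ 60 = 1.2333 L/s.
R = (PIP − Pplat)/V̇ = (32 − 8) / 1.2333 = 24.0/1.2333 = 19.46 cmH2O·s/L.
C = Vt/(Pplat − PEEP) = 430.0 / (8 − 1) = 430.0/7.0 = 61.429 mL/cmH2O.
τ = R × C = 19.46 × 0.06143 L/cmH2O = 1.195 s.
Fraction remaining = e^(−Te/τ) = e^(−1.03/1.195) = 0.4223; trapped volume = 430.0 × 0.4223 = 181.59 mL.
Additional alveolar pressure from trapping ≈ V_trapped / C = 181.59 / 61.429 = 2.956 cmH2O.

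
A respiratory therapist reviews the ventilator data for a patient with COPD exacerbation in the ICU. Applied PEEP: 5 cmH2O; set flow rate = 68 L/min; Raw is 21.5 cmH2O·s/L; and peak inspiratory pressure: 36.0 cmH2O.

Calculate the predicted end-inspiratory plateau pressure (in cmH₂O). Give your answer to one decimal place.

11.6

Flow: 68 L/min ÷ 60 = 1.1333 L/s.
Pplat = PIP − Raw × flow = 36.0 − 21.5 × 1.1333 = 36.0 − 24.366 = 11.634 cmH2O.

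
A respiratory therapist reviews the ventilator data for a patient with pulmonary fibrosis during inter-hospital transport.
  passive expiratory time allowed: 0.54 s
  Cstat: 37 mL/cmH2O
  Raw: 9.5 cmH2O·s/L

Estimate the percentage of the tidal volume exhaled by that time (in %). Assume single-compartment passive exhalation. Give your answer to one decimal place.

τ = R × C = 9.5 × 37 mL/cmH2O = 9.5 × 0.037 L/cmH2O = 0.3515 s.
Passive exhalation: V(t)/V₀ = e^(−t/τ) = e^(−0.54/0.3515) = 0.2152.
Fraction exhaled = 1 − 0.2152 = 0.7848 → 78.48%.

78.5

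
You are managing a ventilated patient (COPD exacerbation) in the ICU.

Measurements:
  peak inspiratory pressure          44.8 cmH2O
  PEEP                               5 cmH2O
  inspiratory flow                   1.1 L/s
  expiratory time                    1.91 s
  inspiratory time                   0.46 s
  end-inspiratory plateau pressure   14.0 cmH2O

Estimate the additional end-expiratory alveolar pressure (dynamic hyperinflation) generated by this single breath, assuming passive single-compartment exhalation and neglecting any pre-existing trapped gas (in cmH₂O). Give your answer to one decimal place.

2.7

Vt = flow × Ti = 1.1 L/s × 0.46 s × 1000 mL/L = 506.0 mL.
R = (PIP − Pplat)/V̇ = (44.8 − 14.0) / 1.1 = 30.8/1.1 = 28.0 cmH2O·s/L.
C = Vt/(Pplat − PEEP) = 506.0 / (14.0 − 5) = 506.0/9.0 = 56.222 mL/cmH2O.
τ = R × C = 28.0 × 0.05622 L/cmH2O = 1.574 s.
Fraction remaining = e^(−Te/τ) = e^(−1.91/1.574) = 0.2972; trapped volume = 506.0 × 0.2972 = 150.38 mL.
Additional alveolar pressure from trapping ≈ V_trapped / C = 150.38 / 56.222 = 2.675 cmH2O.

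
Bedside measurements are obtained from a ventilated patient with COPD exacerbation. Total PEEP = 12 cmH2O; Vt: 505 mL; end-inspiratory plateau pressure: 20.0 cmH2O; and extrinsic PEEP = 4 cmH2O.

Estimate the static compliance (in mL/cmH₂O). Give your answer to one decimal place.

End-expiratory occlusion gives total PEEP = 12 cmH2O (intrinsic PEEP = 12 − 4 = 8). Use total PEEP for the elastic gradient.
Cstat = Vt / (Pplat − PEEPtotal) = 505 / (20.0 − 12) = 505 / 8.0 = 63.125 mL/cmH2O.

63.1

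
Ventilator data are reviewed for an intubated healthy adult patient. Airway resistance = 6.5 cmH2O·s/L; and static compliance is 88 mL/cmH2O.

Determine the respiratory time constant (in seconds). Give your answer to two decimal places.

τ = R × C = 6.5 × 88 mL/cmH2O = 6.5 × 0.088 L/cmH2O = 0.572 s.

0.57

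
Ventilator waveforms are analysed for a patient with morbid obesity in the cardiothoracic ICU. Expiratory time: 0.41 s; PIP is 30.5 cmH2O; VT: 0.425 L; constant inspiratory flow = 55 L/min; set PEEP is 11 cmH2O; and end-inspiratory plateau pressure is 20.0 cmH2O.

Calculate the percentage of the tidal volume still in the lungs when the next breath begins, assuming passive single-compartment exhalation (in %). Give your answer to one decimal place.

Flow: 55 L/min ÷ 60 = 0.9167 L/s.
R = (PIP − Pplat)/V̇ = (30.5 − 20.0) / 0.9167 = 10.5/0.9167 = 11.454 cmH2O·s/L.
C = Vt/(Pplat − PEEP) = 425.0 / (20.0 − 11) = 425.0/9.0 = 47.222 mL/cmH2O.
τ = R × C = 11.454 × 0.04722 L/cmH2O = 0.5409 s.
Fraction remaining at end-expiration = e^(−Te/τ) = e^(−0.41/0.5409) = 0.4686 → 46.86%.

46.9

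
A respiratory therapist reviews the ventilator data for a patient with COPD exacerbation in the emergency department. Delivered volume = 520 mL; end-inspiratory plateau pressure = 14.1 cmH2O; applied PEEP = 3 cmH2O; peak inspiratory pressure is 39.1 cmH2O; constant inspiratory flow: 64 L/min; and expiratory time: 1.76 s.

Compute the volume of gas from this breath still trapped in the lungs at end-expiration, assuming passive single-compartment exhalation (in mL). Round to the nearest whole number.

Flow: 64 L/min ÷ 60 = 1.0667 L/s.
R = (PIP − Pplat)/V̇ = (39.1 − 14.1) / 1.0667 = 25.0/1.0667 = 23.437 cmH2O·s/L.
C = Vt/(Pplat − PEEP) = 520.0 / (14.1 − 3) = 520.0/11.1 = 46.847 mL/cmH2O.
τ = R × C = 23.437 × 0.04685 L/cmH2O = 1.098 s.
Fraction remaining = e^(−Te/τ) = e^(−1.76/1.098) = 0.2013.
Trapped volume = 520.0 × 0.2013 = 104.68 mL.

105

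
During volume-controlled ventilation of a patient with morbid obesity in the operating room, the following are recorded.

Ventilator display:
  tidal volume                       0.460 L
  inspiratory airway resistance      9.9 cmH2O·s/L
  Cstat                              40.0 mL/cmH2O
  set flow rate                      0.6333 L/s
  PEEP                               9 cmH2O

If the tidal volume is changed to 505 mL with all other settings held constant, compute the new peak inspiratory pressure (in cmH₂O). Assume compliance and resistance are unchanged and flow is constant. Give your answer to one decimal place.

27.9

PIP = Vt/C + R·V̇ + PEEP (constant-flow equation of motion).
Only the elastic term changes: ΔPIP = ΔVt / C = (505 − 460) / 40.0 = 1.125 cmH2O.
Original PIP = 460/40.0 + 9.9×0.6333 + 9 = 26.77 cmH2O; new PIP = 26.77 + (1.125) = 27.895 cmH2O.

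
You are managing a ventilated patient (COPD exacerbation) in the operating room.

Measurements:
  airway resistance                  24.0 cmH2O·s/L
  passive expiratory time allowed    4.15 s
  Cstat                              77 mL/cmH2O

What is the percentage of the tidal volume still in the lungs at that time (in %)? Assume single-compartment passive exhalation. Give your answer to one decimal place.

10.6

τ = R × C = 24.0 × 77 mL/cmH2O = 24.0 × 0.077 L/cmH2O = 1.848 s.
Passive exhalation: V(t)/V₀ = e^(−t/τ) = e^(−4.15/1.848) = 0.1059.
Fraction remaining = 0.1059 → 10.59%.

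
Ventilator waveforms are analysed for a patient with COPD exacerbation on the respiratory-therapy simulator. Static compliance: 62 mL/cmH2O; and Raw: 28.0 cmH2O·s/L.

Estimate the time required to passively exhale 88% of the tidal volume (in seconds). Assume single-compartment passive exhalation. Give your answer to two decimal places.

τ = R × C = 28.0 × 62 mL/cmH2O = 28.0 × 0.062 L/cmH2O = 1.736 s.
Exhaled fraction f = 1 − e^(−t/τ) → t = −τ·ln(1 − f) = −1.736·ln(0.12) = 3.681 s.

3.68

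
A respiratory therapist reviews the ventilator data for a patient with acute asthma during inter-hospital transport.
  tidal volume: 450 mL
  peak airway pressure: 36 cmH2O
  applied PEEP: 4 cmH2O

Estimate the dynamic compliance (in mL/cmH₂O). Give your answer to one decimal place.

Dynamic compliance = Vt / (PIP − PEEP) = 450 / (36 − 4) = 450 / 32.0 = 14.063 mL/cmH2O.

14.1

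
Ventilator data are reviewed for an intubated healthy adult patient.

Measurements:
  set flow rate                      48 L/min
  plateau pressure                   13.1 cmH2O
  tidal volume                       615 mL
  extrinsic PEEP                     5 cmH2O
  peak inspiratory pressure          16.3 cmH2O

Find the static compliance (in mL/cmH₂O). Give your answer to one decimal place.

Cstat = Vt / (Pplat − PEEP) = 615 / (13.1 − 5) = 615 / 8.1 = 75.926 mL/cmH2O.

75.9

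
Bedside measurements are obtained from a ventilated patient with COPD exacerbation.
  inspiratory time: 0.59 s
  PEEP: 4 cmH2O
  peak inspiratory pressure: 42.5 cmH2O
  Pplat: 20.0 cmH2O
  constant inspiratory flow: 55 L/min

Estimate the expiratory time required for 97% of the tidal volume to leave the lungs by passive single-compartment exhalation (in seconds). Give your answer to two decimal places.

Flow: 55 L/min ÷ 60 = 0.9167 L/s.
Vt = flow × Ti = 0.9167 L/s × 0.59 s × 1000 mL/L = 540.85 mL.
R = (PIP − Pplat)/V̇ = (42.5 − 20.0) / 0.9167 = 22.5/0.9167 = 24.545 cmH2O·s/L.
C = Vt/(Pplat − PEEP) = 540.85 / (20.0 − 4) = 540.85/16.0 = 33.803 mL/cmH2O.
τ = R × C = 24.545 × 0.0338 L/cmH2O = 0.8296 s.
t = −τ·ln(1 − 0.97) = −0.8296·ln(0.03) = 2.909 s.

2.91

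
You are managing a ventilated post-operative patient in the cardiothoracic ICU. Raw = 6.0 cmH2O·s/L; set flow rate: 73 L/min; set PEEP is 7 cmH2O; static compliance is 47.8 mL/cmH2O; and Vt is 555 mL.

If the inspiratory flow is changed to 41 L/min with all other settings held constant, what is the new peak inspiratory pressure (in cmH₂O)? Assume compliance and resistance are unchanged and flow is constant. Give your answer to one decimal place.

Flow: 73 L/min ÷ 60 = 1.2167 L/s.
New flow: 41 L/min ÷ 60 = 0.6833 L/s.
PIP = Vt/C + R·V̇ + PEEP (constant-flow equation of motion).
Only the resistive term changes: ΔPIP = R × ΔV̇ = 6.0 × (0.6833 − 1.2167) = 6.0 × -0.5334 = -3.2 cmH2O.
Original PIP = 555/47.8 + 6.0×1.2167 + 7 = 25.911 cmH2O; new PIP = 25.911 + (-3.2) = 22.711 cmH2O.

22.7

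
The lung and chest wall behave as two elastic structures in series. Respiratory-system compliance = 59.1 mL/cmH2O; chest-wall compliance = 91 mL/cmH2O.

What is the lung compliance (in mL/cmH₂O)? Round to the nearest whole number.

1/CL = 1/Crs − 1/Ccw.
1/CL = 1/59.1 − 1/91 = 0.005931.
CL = 168.61 mL/cmH2O.

169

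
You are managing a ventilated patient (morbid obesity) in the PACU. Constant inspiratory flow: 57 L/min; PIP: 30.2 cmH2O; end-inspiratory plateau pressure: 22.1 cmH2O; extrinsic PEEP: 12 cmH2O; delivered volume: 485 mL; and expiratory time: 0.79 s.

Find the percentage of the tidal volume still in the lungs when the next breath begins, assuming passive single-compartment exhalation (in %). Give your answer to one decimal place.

14.5

Flow: 57 L/min ÷ 60 = 0.95 L/s.
R = (PIP − Pplat)/V̇ = (30.2 − 22.1) / 0.95 = 8.1/0.95 = 8.526 cmH2O·s/L.
C = Vt/(Pplat − PEEP) = 485.0 / (22.1 − 12) = 485.0/10.1 = 48.02 mL/cmH2O.
τ = R × C = 8.526 × 0.04802 L/cmH2O = 0.4094 s.
Fraction remaining at end-expiration = e^(−Te/τ) = e^(−0.79/0.4094) = 0.1452 → 14.52%.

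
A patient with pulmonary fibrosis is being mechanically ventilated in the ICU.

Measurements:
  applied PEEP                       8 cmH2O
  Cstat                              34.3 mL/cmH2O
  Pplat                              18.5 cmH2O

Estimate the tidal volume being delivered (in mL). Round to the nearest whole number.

Vt = Cstat × (Pplat − PEEP) = 34.3 × (18.5 − 8) = 34.3 × 10.5 = 360.15 mL.

360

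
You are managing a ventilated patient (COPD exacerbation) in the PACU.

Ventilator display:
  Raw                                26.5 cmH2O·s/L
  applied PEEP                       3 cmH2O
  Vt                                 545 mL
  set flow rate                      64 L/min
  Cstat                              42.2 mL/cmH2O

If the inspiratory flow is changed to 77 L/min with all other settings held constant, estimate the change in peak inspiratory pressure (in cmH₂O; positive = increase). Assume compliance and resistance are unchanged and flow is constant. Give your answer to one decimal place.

5.7

Flow: 64 L/min ÷ 60 = 1.0667 L/s.
New flow: 77 L/min ÷ 60 = 1.2833 L/s.
PIP = Vt/C + R·V̇ + PEEP (constant-flow equation of motion).
Only the resistive term changes: ΔPIP = R × ΔV̇ = 26.5 × (1.2833 − 1.0667) = 26.5 × 0.2166 = 5.74 cmH2O.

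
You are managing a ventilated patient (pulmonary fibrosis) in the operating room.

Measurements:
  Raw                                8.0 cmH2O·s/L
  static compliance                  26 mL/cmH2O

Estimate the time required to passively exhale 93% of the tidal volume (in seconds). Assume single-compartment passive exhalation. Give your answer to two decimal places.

0.55

τ = R × C = 8.0 × 26 mL/cmH2O = 8.0 × 0.026 L/cmH2O = 0.208 s.
Exhaled fraction f = 1 − e^(−t/τ) → t = −τ·ln(1 − f) = −0.208·ln(0.07) = 0.5531 s.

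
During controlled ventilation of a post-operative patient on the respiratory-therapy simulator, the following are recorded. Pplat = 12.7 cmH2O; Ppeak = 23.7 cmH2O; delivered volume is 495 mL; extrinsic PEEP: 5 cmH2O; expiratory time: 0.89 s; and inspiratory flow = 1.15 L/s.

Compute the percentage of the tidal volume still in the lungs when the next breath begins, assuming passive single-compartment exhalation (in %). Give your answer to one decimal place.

23.5

R = (PIP − Pplat)/V̇ = (23.7 − 12.7) / 1.15 = 11.0/1.15 = 9.565 cmH2O·s/L.
C = Vt/(Pplat − PEEP) = 495.0 / (12.7 − 5) = 495.0/7.7 = 64.286 mL/cmH2O.
τ = R × C = 9.565 × 0.06429 L/cmH2O = 0.6149 s.
Fraction remaining at end-expiration = e^(−Te/τ) = e^(−0.89/0.6149) = 0.2352 → 23.52%.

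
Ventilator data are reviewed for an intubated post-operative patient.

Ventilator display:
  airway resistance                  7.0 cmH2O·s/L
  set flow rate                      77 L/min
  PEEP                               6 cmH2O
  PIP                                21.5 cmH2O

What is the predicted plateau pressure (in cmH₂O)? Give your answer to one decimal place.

12.5

Flow: 77 L/min ÷ 60 = 1.2833 L/s.
Pplat = PIP − Raw × flow = 21.5 − 7.0 × 1.2833 = 21.5 − 8.983 = 12.517 cmH2O.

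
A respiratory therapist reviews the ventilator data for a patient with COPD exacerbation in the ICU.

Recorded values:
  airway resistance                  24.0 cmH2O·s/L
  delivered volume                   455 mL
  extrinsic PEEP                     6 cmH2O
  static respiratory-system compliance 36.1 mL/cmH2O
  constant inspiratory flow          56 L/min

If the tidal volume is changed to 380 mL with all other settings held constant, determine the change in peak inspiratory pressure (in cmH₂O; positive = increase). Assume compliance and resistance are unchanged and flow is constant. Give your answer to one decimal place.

PIP = Vt/C + R·V̇ + PEEP (constant-flow equation of motion).
Only the elastic term changes: ΔPIP = ΔVt / C = (380 − 455) / 36.1 = -2.078 cmH2O.

-2.1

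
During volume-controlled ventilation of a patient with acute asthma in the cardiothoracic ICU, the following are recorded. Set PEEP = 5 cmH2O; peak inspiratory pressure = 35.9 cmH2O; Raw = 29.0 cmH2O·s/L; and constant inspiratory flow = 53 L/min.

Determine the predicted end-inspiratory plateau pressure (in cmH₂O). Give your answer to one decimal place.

Flow: 53 L/min ÷ 60 = 0.8833 L/s.
Pplat = PIP − Raw × flow = 35.9 − 29.0 × 0.8833 = 35.9 − 25.616 = 10.284 cmH2O.

10.3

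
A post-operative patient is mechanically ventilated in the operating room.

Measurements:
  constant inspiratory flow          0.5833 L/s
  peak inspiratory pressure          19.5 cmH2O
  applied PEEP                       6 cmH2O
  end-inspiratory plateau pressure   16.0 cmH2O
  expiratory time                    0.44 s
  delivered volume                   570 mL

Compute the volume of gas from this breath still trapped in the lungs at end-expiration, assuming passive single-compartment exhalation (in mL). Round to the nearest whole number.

157

R = (PIP − Pplat)/V̇ = (19.5 − 16.0) / 0.5833 = 3.5/0.5833 = 6.0 cmH2O·s/L.
C = Vt/(Pplat − PEEP) = 570.0 / (16.0 − 6) = 570.0/10.0 = 57.0 mL/cmH2O.
τ = R × C = 6.0 × 0.057 L/cmH2O = 0.342 s.
Fraction remaining = e^(−Te/τ) = e^(−0.44/0.342) = 0.2762.
Trapped volume = 570.0 × 0.2762 = 157.43 mL.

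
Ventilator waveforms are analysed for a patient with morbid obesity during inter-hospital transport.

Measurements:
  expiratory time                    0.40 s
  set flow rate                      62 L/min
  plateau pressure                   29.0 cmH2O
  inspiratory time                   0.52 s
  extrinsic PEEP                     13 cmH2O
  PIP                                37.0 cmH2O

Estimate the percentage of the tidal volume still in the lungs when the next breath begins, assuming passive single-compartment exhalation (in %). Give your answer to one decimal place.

21.5

Flow: 62 L/min ÷ 60 = 1.0333 L/s.
Vt = flow × Ti = 1.0333 L/s × 0.52 s × 1000 mL/L = 537.32 mL.
R = (PIP − Pplat)/V̇ = (37.0 − 29.0) / 1.0333 = 8.0/1.0333 = 7.742 cmH2O·s/L.
C = Vt/(Pplat − PEEP) = 537.32 / (29.0 − 13) = 537.32/16.0 = 33.583 mL/cmH2O.
τ = R × C = 7.742 × 0.03358 L/cmH2O = 0.26 s.
Fraction remaining at end-expiration = e^(−Te/τ) = e^(−0.40/0.26) = 0.2147 → 21.47%.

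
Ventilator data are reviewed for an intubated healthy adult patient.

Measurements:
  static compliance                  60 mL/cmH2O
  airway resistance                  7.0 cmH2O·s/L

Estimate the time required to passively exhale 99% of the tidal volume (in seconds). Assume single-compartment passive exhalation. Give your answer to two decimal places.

τ = R × C = 7.0 × 60 mL/cmH2O = 7.0 × 0.060 L/cmH2O = 0.42 s.
Exhaled fraction f = 1 − e^(−t/τ) → t = −τ·ln(1 − f) = −0.42·ln(0.01) = 1.934 s.

1.93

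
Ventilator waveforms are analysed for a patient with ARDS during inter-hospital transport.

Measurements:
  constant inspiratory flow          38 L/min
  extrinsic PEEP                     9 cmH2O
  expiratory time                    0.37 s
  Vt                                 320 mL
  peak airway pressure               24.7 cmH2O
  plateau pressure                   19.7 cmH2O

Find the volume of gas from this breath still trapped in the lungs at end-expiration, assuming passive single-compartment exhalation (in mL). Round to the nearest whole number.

67

Flow: 38 L/min ÷ 60 = 0.6333 L/s.
R = (PIP − Pplat)/V̇ = (24.7 − 19.7) / 0.6333 = 5.0/0.6333 = 7.895 cmH2O·s/L.
C = Vt/(Pplat − PEEP) = 320.0 / (19.7 − 9) = 320.0/10.7 = 29.907 mL/cmH2O.
τ = R × C = 7.895 × 0.02991 L/cmH2O = 0.2361 s.
Fraction remaining = e^(−Te/τ) = e^(−0.37/0.2361) = 0.2086.
Trapped volume = 320.0 × 0.2086 = 66.752 mL.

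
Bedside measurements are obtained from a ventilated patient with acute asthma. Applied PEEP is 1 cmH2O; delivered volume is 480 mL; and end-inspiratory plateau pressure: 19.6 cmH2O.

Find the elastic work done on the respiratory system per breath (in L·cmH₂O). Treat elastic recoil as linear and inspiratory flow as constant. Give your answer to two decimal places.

Elastic work ≈ ½ × (Pplat − PEEP) × Vt = 0.5 × (19.6 − 1) × 0.480 L = 0.5 × 18.6 × 0.480 = 4.464 L·cmH2O.

4.46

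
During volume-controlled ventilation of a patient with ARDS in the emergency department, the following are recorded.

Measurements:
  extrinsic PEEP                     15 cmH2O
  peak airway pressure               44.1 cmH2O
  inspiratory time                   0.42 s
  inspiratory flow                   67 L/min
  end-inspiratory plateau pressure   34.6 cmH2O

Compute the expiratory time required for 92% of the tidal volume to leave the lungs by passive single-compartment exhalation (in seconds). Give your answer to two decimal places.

0.51

Flow: 67 L/min ÷ 60 = 1.1167 L/s.
Vt = flow × Ti = 1.1167 L/s × 0.42 s × 1000 mL/L = 469.01 mL.
R = (PIP − Pplat)/V̇ = (44.1 − 34.6) / 1.1167 = 9.5/1.1167 = 8.507 cmH2O·s/L.
C = Vt/(Pplat − PEEP) = 469.01 / (34.6 − 15) = 469.01/19.6 = 23.929 mL/cmH2O.
τ = R × C = 8.507 × 0.02393 L/cmH2O = 0.2036 s.
t = −τ·ln(1 − 0.92) = −0.2036·ln(0.08) = 0.5142 s.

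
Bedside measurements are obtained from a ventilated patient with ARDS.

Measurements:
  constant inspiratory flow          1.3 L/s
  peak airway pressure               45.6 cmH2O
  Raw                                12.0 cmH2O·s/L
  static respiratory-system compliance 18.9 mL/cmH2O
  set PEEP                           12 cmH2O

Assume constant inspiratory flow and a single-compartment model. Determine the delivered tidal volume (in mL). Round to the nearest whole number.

340

Equation of motion (constant flow): PIP = Vt/C + R·V̇ + PEEP.
Vt/C = PIP − R·V̇ − PEEP = 45.6 − 15.6 − 12 = 18.0 cmH2O.
Vt = C × 18.0 = 18.9 × 18.0 = 340.2 mL.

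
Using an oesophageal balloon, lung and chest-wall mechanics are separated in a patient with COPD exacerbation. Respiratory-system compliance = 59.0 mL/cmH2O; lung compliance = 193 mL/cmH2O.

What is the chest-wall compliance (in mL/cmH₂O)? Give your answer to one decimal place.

85.0

1/Ccw = 1/Crs − 1/CL.
1/Ccw = 1/59.0 − 1/193 = 0.01177.
Ccw = 84.962 mL/cmH2O.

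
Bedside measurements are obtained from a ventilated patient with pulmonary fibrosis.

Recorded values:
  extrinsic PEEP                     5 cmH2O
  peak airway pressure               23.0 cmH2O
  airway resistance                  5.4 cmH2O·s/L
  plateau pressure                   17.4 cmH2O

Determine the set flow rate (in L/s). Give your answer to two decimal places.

flow = (PIP − Pplat) / Raw = 5.6 / 5.4 = 1.037 L/s.

1.04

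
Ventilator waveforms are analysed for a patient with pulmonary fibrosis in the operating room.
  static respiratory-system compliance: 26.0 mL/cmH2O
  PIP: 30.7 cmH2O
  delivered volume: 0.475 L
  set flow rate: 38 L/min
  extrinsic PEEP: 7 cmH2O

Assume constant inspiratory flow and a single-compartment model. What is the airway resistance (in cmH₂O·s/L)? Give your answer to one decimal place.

Flow: 38 L/min ÷ 60 = 0.6333 L/s.
Equation of motion (constant flow): PIP = Vt/C + R·V̇ + PEEP.
R·V̇ = PIP − Vt/C − PEEP = 30.7 − 475/26.0 − 7 = 30.7 − 18.269 − 7 = 5.431 cmH2O.
R = 5.431 / 0.6333 = 8.576 cmH2O·s/L.

8.6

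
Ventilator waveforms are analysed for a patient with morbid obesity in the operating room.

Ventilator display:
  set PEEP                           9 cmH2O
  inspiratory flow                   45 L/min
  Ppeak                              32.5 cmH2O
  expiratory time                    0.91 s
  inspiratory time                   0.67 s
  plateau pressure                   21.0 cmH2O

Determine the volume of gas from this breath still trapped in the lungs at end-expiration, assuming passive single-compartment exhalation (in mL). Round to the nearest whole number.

122

Flow: 45 L/min ÷ 60 = 0.75 L/s.
Vt = flow × Ti = 0.75 L/s × 0.67 s × 1000 mL/L = 502.5 mL.
R = (PIP − Pplat)/V̇ = (32.5 − 21.0) / 0.75 = 11.5/0.75 = 15.333 cmH2O·s/L.
C = Vt/(Pplat − PEEP) = 502.5 / (21.0 − 9) = 502.5/12.0 = 41.875 mL/cmH2O.
τ = R × C = 15.333 × 0.04188 L/cmH2O = 0.6421 s.
Fraction remaining = e^(−Te/τ) = e^(−0.91/0.6421) = 0.2424.
Trapped volume = 502.5 × 0.2424 = 121.81 mL.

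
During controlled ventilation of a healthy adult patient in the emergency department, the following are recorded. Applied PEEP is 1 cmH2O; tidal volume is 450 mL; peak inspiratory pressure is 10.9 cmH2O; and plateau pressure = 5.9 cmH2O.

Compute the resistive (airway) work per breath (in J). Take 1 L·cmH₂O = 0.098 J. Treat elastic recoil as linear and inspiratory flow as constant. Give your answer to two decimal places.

0.22

With constant inspiratory flow the resistive pressure is constant at PIP − Pplat = 10.9 − 5.9 = 5.0 cmH2O, so resistive work = 5.0 × 0.450 = 2.25 L·cmH2O.
× 0.098 J/(L·cmH2O) → 0.2205 J.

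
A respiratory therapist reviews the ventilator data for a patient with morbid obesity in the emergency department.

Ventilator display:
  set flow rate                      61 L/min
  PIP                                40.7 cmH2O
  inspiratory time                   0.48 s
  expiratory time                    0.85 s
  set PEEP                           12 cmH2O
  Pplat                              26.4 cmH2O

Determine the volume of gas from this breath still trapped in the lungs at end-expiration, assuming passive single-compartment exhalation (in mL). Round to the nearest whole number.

Flow: 61 L/min ÷ 60 = 1.0167 L/s.
Vt = flow × Ti = 1.0167 L/s × 0.48 s × 1000 mL/L = 488.02 mL.
R = (PIP − Pplat)/V̇ = (40.7 − 26.4) / 1.0167 = 14.3/1.0167 = 14.065 cmH2O·s/L.
C = Vt/(Pplat − PEEP) = 488.02 / (26.4 − 12) = 488.02/14.4 = 33.89 mL/cmH2O.
τ = R × C = 14.065 × 0.03389 L/cmH2O = 0.4767 s.
Fraction remaining = e^(−Te/τ) = e^(−0.85/0.4767) = 0.1681.
Trapped volume = 488.02 × 0.1681 = 82.036 mL.

82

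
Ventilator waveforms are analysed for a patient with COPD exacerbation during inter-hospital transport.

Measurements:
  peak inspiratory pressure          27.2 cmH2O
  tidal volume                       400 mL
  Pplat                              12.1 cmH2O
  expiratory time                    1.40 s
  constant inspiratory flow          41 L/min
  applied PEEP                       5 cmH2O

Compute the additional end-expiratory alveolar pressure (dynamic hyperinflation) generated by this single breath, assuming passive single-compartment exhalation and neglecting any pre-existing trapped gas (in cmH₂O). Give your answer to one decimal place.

2.3

Flow: 41 L/min ÷ 60 = 0.6833 L/s.
R = (PIP − Pplat)/V̇ = (27.2 − 12.1) / 0.6833 = 15.1/0.6833 = 22.099 cmH2O·s/L.
C = Vt/(Pplat − PEEP) = 400.0 / (12.1 − 5) = 400.0/7.1 = 56.338 mL/cmH2O.
τ = R × C = 22.099 × 0.05634 L/cmH2O = 1.245 s.
Fraction remaining = e^(−Te/τ) = e^(−1.40/1.245) = 0.3248; trapped volume = 400.0 × 0.3248 = 129.92 mL.
Additional alveolar pressure from trapping ≈ V_trapped / C = 129.92 / 56.338 = 2.306 cmH2O.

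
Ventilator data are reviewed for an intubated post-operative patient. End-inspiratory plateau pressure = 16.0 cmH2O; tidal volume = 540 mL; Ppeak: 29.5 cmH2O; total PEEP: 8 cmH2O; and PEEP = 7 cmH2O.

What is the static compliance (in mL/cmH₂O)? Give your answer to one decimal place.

End-expiratory occlusion gives total PEEP = 8 cmH2O (intrinsic PEEP = 8 − 7 = 1). Use total PEEP for the elastic gradient.
Cstat = Vt / (Pplat − PEEPtotal) = 540 / (16.0 − 8) = 540 / 8.0 = 67.5 mL/cmH2O.

67.5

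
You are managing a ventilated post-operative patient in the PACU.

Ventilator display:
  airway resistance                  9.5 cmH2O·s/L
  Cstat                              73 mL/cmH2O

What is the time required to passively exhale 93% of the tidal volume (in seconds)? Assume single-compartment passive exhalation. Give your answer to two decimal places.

τ = R × C = 9.5 × 73 mL/cmH2O = 9.5 × 0.073 L/cmH2O = 0.6935 s.
Exhaled fraction f = 1 − e^(−t/τ) → t = −τ·ln(1 − f) = −0.6935·ln(0.07) = 1.844 s.

1.84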